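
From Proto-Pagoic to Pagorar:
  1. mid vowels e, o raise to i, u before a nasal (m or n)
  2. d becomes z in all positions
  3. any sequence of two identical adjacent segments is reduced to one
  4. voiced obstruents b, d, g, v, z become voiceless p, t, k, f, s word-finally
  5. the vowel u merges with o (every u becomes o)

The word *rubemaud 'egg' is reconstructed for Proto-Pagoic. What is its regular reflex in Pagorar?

Pagorar: *rubemaud > rubimaud > rubimauz > rubimaus > robimaos  (by pre-nasal raising, unconditioned shift, final devoicing, vowel merger)

robimaos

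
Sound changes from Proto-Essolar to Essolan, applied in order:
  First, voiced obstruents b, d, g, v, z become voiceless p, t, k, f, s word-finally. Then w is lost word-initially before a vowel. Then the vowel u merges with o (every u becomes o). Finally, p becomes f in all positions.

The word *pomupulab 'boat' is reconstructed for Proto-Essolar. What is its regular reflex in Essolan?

Essolan: *pomupulab
  pomupulab → pomupulap   [final devoicing]
  pomupulap (rule 2 does not apply)
  pomupulap → pomopolap   [vowel merger]
  pomopolap → fomofolaf   [unconditioned shift]
  giving Essolan fomofolaf.

fomofolaf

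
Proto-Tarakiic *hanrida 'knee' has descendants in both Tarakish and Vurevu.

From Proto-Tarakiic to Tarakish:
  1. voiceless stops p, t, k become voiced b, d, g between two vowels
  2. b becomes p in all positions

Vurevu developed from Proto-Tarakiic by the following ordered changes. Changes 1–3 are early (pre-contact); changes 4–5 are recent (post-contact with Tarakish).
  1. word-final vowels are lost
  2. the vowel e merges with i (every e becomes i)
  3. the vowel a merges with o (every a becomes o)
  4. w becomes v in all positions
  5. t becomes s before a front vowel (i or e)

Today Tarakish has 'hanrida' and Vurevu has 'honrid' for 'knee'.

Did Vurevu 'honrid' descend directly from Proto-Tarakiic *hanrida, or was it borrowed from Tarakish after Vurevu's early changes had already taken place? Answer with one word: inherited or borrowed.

If inherited, *hanrida would pass through all of Vurevu's changes:
Vurevu: *hanrida
  hanrida → hanrid   [apocope]
  hanrid (rule 2 does not apply)
  hanrid → honrid   [vowel merger]
  honrid (rule 4 does not apply)
  honrid (rule 5 does not apply)
  giving Vurevu honrid.
If borrowed from Tarakish 'hanrida' after the early changes, it would undergo only the recent ones:
  rule 4 (unconditioned shift): no change (hanrida)
  rule 5 (palatalisation): no change (hanrida)
  ⇒ as a loan: hanrida
Vurevu 'honrid' matches the inherited outcome exactly, so it is an inherited cognate, not a loan.

inherited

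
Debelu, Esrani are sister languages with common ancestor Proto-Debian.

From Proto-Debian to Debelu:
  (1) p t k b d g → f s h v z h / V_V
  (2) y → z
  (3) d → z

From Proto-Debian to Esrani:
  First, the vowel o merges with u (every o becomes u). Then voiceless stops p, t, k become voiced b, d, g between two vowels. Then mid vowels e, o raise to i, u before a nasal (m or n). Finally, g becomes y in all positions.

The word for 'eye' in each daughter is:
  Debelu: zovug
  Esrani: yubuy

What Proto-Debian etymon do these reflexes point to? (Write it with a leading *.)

*yobug

Position 1: Debelu has z, Esrani has y. Taking the neighbouring segments as reconstructed: Debelu z could go back to *d or *z or *y; Esrani y could go back to *g or *y — the one source consistent with every daughter is *y.
Position 2: Debelu has o, Esrani has u. Debelu preserves o here (none of its changes turn any other segment into o), so the proto-segment is *o.
Verify the candidate proto-form against each daughter:
Debelu: start from *yobug.
  rule 1 (intervocalic lenition): yobug → yovug
  rule 2 (unconditioned shift): yovug → zovug
  rule 3: no change — zovug
  ⇒ Debelu zovug
Esrani: *yobug
  yobug → yubug   [vowel merger]
  yubug (rule 2 does not apply)
  yubug (rule 3 does not apply)
  yubug → yubuy   [unconditioned shift]
  giving Esrani yubuy.
*yobug is the unique common source.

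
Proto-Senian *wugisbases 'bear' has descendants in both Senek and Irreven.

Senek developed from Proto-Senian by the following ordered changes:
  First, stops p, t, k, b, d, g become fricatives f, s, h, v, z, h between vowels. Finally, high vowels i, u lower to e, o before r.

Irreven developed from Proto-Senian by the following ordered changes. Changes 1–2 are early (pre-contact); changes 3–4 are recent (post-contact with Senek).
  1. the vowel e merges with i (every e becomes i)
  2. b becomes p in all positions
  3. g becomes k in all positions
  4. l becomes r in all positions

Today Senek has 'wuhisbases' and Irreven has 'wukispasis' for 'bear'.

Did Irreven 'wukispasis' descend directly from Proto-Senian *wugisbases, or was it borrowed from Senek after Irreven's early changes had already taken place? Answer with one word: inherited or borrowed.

If inherited, *wugisbases would pass through all of Irreven's changes:
Irreven: *wugisbases
  wugisbases → wugisbasis   [vowel merger]
  wugisbasis → wugispasis   [unconditioned shift]
  wugispasis → wukispasis   [unconditioned shift]
  wukispasis (rule 4 does not apply)
  giving Irreven wukispasis.
If borrowed from Senek 'wuhisbases' after the early changes, it would undergo only the recent ones:
  rule 3 (unconditioned shift): no change (wuhisbases)
  rule 4 (unconditioned shift): no change (wuhisbases)
  ⇒ as a loan: wuhisbases
Irreven 'wukispasis' matches the inherited outcome exactly, so it is an inherited cognate, not a loan.

inherited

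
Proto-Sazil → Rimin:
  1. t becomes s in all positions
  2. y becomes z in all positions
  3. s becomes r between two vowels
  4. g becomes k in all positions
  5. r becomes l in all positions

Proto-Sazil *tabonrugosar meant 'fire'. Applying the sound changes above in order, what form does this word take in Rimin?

Rimin: *tabonrugosar > sabonrugosar > sabonrugorar > sabonrukorar > sabonlukolal  (by unconditioned shift, rhotacism, unconditioned shift, unconditioned shift)

sabonlukolal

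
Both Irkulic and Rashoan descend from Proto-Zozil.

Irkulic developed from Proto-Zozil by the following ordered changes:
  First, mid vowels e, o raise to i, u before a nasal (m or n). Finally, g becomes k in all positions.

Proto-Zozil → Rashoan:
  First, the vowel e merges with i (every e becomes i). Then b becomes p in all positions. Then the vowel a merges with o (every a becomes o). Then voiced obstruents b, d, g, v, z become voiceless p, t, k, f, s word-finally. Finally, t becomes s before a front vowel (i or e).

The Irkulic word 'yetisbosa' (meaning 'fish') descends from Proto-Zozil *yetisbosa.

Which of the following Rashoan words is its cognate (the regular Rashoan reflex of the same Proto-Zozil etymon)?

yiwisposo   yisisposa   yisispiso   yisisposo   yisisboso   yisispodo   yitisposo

Rashoan: *yetisbosa > yitisbosa > yitisposa > yitisposo > yisisposo  (by vowel merger, unconditioned shift, vowel merger, palatalisation)
Only 'yisisposo' matches the regular Rashoan development of *yetisbosa.

yisisposo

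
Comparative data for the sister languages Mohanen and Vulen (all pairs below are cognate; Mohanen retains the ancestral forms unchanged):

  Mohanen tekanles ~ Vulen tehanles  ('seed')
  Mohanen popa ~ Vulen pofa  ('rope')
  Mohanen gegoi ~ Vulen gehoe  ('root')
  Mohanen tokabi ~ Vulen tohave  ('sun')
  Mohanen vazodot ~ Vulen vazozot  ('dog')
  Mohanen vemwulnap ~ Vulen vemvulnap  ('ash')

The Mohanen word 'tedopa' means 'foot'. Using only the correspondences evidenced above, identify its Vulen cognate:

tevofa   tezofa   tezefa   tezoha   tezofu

vazodot ~ vazozot — Mohanen d corresponds to Vulen z between vowels (before a back vowel).
popa ~ pofa — Mohanen p corresponds to Vulen f between vowels (before a back vowel).
Applying these to Mohanen 'tedopa':
  tedopa → tezopa   (d→z between vowels (before a back vowel))
  tezopa → tezofa   (p→f between vowels (before a back vowel))
So the Vulen cognate is 'tezofa'.

tezofa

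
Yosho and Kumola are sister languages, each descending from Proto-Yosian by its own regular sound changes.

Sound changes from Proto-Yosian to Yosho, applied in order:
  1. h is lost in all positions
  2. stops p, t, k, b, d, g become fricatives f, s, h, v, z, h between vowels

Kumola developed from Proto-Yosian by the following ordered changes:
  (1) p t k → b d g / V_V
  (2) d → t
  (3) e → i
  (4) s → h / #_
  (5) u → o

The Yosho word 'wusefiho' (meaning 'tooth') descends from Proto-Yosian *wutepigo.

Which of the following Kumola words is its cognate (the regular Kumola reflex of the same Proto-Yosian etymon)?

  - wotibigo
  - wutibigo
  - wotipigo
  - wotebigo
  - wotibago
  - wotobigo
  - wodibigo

Kumola: *wutepigo
  wutepigo → wudebigo   [intervocalic voicing]
  wudebigo → wutebigo   [unconditioned shift]
  wutebigo → wutibigo   [vowel merger]
  wutibigo (rule 4 does not apply)
  wutibigo → wotibigo   [vowel merger]
  giving Kumola wotibigo.
Only 'wotibigo' matches the regular Kumola development of *wutepigo.

wotibigo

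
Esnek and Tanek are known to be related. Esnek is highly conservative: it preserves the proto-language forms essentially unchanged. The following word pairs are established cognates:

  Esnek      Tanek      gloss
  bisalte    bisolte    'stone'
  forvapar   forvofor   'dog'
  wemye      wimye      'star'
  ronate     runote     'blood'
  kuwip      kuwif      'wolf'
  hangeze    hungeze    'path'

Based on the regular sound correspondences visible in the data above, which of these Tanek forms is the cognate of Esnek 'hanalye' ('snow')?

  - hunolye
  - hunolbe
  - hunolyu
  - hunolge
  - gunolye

hangeze ~ hungeze — Esnek a corresponds to Tanek u after a consonant, before a nasal.
bisalte ~ bisolte, ronate ~ runote — Esnek a corresponds to Tanek o after a consonant, before a consonant other than r, m, n, p, b, f, v.
Applying these to Esnek 'hanalye':
  hanalye → hunalye   (a→u after a consonant, before a nasal)
  hunalye → hunolye   (a→o after a consonant, before a consonant other than r, m, n, p, b, f, v)
So the Tanek cognate is 'hunolye'.

hunolye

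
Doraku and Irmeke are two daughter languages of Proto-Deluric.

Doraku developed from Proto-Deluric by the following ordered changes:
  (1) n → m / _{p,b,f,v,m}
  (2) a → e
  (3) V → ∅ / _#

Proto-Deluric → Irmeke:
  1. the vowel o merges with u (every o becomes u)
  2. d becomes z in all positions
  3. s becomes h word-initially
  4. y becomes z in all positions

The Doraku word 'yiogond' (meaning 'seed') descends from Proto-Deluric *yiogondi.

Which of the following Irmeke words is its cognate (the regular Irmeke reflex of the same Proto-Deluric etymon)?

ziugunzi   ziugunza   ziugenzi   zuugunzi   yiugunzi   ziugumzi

ziugunzi

Irmeke: start from *yiogondi.
  rule 1 (vowel merger): yiogondi → yiugundi
  rule 2 (unconditioned shift): yiugundi → yiugunzi
  rule 3: no change — yiugunzi
  rule 4 (unconditioned shift): yiugunzi → ziugunzi
  ⇒ Irmeke ziugunzi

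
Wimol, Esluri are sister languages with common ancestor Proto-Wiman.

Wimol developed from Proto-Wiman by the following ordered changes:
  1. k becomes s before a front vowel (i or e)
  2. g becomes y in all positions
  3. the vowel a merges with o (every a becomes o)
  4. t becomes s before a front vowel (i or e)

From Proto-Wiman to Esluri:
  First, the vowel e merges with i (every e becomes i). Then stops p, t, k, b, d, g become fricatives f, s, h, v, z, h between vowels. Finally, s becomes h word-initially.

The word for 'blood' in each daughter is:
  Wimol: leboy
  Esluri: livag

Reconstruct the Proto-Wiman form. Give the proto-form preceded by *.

*lebag

Position 4: Wimol has o, Esluri has a. Esluri preserves a here (none of its changes turn any other segment into a), so the proto-segment is *a.
Position 5: Wimol has y, Esluri has g. Esluri preserves g here (none of its changes turn any other segment into g), so the proto-segment is *g.
Position 2: Wimol has e, Esluri has i. Wimol preserves e here (none of its changes turn any other segment into e), so the proto-segment is *e.
Continuing position by position gives *lebag; check it forward:
Wimol: *lebag > lebay > leboy  (by unconditioned shift, vowel merger)
Esluri: *lebag > libag > livag  (by vowel merger, intervocalic lenition)
Only *lebag yields all of Wimol leboy, Esluri livag.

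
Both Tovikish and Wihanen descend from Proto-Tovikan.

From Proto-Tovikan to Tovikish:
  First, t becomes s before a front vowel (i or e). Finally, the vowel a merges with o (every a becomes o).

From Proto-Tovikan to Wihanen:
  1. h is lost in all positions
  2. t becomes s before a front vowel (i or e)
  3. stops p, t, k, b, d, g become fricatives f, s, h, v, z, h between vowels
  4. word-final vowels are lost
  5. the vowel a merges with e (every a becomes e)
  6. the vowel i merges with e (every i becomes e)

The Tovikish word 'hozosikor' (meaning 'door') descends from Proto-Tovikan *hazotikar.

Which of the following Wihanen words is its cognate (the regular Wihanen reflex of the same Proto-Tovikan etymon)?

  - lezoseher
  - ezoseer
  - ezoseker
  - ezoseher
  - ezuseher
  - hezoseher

ezoseher

Wihanen: start from *hazotikar.
  rule 1 (h-loss): hazotikar → azotikar
  rule 2 (palatalisation): azotikar → azosikar
  rule 3 (intervocalic lenition): azosikar → azosihar
  rule 4: no change — azosihar
  rule 5 (vowel merger): azosihar → ezosiher
  rule 6 (vowel merger): ezosiher → ezoseher
  ⇒ Wihanen ezoseher
Only 'ezoseher' matches the regular Wihanen development of *hazotikar.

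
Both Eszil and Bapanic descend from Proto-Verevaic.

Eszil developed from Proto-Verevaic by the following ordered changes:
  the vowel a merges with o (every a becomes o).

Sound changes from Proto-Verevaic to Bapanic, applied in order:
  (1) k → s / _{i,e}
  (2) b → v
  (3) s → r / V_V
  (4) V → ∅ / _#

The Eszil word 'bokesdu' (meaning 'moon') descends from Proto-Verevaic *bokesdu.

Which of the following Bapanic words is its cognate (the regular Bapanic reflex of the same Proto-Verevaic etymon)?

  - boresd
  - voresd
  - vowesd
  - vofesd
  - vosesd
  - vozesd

Bapanic: *bokesdu
  bokesdu → bosesdu   [palatalisation]
  bosesdu → vosesdu   [unconditioned shift]
  vosesdu → voresdu   [rhotacism]
  voresdu → voresd   [apocope]
  giving Bapanic voresd.
The other candidates each miss or misapply at least one Bapanic change.

voresd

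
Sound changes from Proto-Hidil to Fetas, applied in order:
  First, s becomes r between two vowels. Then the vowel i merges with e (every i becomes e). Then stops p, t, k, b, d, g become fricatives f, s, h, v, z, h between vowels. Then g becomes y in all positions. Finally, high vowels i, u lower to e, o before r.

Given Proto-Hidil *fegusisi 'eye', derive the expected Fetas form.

fehorere

Fetas: *fegusisi
  fegusisi → feguriri   [rhotacism]
  feguriri → fegurere   [vowel merger]
  fegurere → fehurere   [intervocalic lenition]
  fehurere (rule 4 does not apply)
  fehurere → fehorere   [pre-rhotic lowering]
  giving Fetas fehorere.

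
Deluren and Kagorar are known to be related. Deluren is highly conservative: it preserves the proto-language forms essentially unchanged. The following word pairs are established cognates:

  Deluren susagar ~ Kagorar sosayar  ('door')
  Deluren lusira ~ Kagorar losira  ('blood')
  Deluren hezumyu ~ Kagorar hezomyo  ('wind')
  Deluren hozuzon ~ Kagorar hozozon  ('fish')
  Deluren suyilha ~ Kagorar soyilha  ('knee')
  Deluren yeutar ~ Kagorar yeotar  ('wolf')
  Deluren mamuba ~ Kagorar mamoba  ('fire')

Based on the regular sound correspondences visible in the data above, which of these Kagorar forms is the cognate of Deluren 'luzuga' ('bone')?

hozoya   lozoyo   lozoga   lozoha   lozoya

lozoya

susagar ~ sosayar, lusira ~ losira — Deluren u corresponds to Kagorar o after a consonant, before a consonant other than r, m, n, p, b, f, v.
susagar ~ sosayar — Deluren g corresponds to Kagorar y between vowels (before a back vowel).
Applying these to Deluren 'luzuga':
  luzuga → lozuga   (u→o after a consonant, before a consonant other than r, m, n, p, b, f, v)
  lozuga → lozoga   (u→o after a consonant, before a consonant other than r, m, n, p, b, f, v)
  lozoga → lozoya   (g→y between vowels (before a back vowel))
So the Kagorar cognate is 'lozoya'.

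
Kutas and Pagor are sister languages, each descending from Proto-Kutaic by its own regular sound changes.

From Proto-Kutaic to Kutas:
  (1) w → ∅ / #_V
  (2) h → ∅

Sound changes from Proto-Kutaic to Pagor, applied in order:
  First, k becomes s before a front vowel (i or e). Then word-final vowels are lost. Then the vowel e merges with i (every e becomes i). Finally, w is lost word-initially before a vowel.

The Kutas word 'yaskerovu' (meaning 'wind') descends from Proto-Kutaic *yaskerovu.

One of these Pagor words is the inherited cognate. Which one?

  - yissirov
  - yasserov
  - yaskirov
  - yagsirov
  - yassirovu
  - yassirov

Pagor: *yaskerovu > yasserovu > yasserov > yassirov  (by palatalisation, apocope, vowel merger)
The other candidates each miss or misapply at least one Pagor change.

yassirov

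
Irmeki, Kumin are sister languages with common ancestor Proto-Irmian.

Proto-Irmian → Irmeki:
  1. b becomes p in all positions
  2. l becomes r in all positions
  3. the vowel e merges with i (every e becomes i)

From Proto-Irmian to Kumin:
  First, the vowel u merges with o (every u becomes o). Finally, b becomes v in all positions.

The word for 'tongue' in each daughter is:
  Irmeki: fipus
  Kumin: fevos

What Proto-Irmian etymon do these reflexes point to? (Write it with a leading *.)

*febus

Position 2: Irmeki has i, Kumin has e. Kumin preserves e here (none of its changes turn any other segment into e), so the proto-segment is *e.
Position 3: Irmeki has p, Kumin has v. Taking the neighbouring segments as reconstructed: Irmeki p could go back to *p or *b; Kumin v could go back to *b or *v — the one source consistent with every daughter is *b.
Continuing position by position gives *febus; check it forward:
Irmeki: *febus > fepus > fipus  (by unconditioned shift, vowel merger)
Kumin: start from *febus.
  rule 1 (vowel merger): febus → febos
  rule 2 (unconditioned shift): febos → fevos
  ⇒ Kumin fevos
*febus is the unique common source.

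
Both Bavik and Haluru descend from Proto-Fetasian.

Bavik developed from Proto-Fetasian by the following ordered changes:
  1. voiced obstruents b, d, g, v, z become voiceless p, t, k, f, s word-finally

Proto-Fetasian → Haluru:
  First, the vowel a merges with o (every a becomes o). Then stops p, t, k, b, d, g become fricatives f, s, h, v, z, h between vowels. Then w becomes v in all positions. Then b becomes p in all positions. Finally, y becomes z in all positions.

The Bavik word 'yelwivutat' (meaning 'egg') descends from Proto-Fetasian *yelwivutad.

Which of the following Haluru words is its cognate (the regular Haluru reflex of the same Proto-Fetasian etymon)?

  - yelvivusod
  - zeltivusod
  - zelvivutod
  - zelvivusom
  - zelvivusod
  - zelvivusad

Haluru: start from *yelwivutad.
  rule 1 (vowel merger): yelwivutad → yelwivutod
  rule 2 (intervocalic lenition): yelwivutod → yelwivusod
  rule 3 (unconditioned shift): yelwivusod → yelvivusod
  rule 4: no change — yelvivusod
  rule 5 (unconditioned shift): yelvivusod → zelvivusod
  ⇒ Haluru zelvivusod
The other candidates each miss or misapply at least one Haluru change.

zelvivusod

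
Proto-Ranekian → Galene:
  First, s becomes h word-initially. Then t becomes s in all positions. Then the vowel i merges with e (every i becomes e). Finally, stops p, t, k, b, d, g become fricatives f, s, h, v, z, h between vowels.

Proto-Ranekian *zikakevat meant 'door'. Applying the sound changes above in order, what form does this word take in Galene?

Galene: *zikakevat
  zikakevat (rule 1 does not apply)
  zikakevat → zikakevas   [unconditioned shift]
  zikakevas → zekakevas   [vowel merger]
  zekakevas → zehahevas   [intervocalic lenition]
  giving Galene zehahevas.

zehahevas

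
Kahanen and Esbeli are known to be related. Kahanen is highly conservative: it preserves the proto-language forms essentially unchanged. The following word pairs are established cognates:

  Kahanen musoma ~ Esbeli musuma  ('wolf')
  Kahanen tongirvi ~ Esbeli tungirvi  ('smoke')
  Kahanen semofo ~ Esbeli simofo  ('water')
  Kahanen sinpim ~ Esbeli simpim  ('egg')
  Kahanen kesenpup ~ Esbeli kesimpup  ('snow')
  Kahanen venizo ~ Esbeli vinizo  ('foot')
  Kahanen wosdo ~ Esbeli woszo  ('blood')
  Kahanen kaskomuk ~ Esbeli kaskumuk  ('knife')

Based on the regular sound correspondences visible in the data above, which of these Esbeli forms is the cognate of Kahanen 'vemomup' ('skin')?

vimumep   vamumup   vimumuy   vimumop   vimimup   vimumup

vimumup

semofo ~ simofo — Kahanen e corresponds to Esbeli i after a consonant, before a nasal.
musoma ~ musuma, kaskomuk ~ kaskumuk — Kahanen o corresponds to Esbeli u after a consonant, before a nasal.
Applying these to Kahanen 'vemomup':
  vemomup → vimomup   (e→i after a consonant, before a nasal)
  vimomup → vimumup   (o→u after a consonant, before a nasal)
So the Esbeli cognate is 'vimumup'.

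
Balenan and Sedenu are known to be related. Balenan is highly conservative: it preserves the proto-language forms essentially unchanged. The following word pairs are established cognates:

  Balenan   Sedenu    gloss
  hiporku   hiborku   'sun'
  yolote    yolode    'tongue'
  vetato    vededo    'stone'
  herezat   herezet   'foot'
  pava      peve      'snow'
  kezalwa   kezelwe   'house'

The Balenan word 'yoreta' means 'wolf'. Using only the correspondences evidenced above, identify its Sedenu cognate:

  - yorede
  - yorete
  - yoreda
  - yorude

vetato ~ vededo — Balenan t corresponds to Sedenu d between vowels (before a back vowel).
pava ~ peve, kezalwa ~ kezelwe — Balenan a corresponds to Sedenu e word-finally.
Applying these to Balenan 'yoreta':
  yoreta → yoreda   (t→d between vowels (before a back vowel))
  yoreda → yorede   (a→e word-finally)
So the Sedenu cognate is 'yorede'.

yorede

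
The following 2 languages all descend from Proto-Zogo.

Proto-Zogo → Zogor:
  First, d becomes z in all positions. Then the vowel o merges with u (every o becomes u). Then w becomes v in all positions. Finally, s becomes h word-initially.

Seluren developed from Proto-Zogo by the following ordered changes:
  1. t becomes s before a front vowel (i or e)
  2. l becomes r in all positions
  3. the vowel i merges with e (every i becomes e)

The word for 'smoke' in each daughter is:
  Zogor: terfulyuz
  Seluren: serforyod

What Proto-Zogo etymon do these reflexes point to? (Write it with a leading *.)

*terfolyod

Position 6: Zogor has l, Seluren has r. Zogor preserves l here (none of its changes turn any other segment into l), so the proto-segment is *l.
Position 1: Zogor has t, Seluren has s. Zogor preserves t here (none of its changes turn any other segment into t), so the proto-segment is *t.
Position 5: Zogor has u, Seluren has o. Seluren preserves o here (none of its changes turn any other segment into o), so the proto-segment is *o.
Continuing position by position gives *terfolyod; check it forward:
Zogor: *terfolyod > terfolyoz > terfulyuz  (by unconditioned shift, vowel merger)
Seluren: *terfolyod > serfolyod > serforyod  (by palatalisation, unconditioned shift)
Only *terfolyod yields all of Zogor terfulyuz, Seluren serforyod.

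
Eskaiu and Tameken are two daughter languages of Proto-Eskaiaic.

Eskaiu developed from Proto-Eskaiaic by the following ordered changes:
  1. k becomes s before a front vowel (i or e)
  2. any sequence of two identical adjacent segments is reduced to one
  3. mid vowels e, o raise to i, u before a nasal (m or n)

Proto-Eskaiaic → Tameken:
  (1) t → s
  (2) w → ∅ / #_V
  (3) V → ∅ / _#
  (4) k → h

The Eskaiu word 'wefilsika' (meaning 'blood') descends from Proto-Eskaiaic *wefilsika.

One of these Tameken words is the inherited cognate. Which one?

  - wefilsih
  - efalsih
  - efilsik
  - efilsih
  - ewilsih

efilsih

Tameken: *wefilsika > efilsika > efilsik > efilsih  (by glide loss, apocope, unconditioned shift)
Among the options, 'efilsih' alone shows every Tameken change applied in order.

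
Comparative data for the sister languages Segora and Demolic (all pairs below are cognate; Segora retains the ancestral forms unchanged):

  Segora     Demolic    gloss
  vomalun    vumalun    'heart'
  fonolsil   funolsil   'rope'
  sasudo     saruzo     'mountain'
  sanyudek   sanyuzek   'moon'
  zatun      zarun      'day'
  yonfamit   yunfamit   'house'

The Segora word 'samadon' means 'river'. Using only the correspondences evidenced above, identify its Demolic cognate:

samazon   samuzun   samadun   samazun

samazun

sasudo ~ saruzo — Segora d corresponds to Demolic z between vowels (before a back vowel).
fonolsil ~ funolsil, yonfamit ~ yunfamit — Segora o corresponds to Demolic u after a consonant, before a nasal.
Applying these to Segora 'samadon':
  samadon → samazon   (d→z between vowels (before a back vowel))
  samazon → samazun   (o→u after a consonant, before a nasal)
So the Demolic cognate is 'samazun'.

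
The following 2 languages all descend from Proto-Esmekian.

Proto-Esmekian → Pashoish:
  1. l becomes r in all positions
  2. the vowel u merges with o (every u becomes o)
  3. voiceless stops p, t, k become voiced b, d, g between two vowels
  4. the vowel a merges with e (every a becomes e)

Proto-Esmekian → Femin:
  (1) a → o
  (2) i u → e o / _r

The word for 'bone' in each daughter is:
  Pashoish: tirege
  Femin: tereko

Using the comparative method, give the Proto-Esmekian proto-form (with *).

Position 2: Pashoish has i, Femin has e. Pashoish preserves i here (none of its changes turn any other segment into i), so the proto-segment is *i.
Position 5: Pashoish has g, Femin has k. Femin preserves k here (none of its changes turn any other segment into k), so the proto-segment is *k.
Position 6: Pashoish has e, Femin has o. Taking the neighbouring segments as reconstructed: Pashoish e could go back to *a or *e; Femin o could go back to *a or *o — the one source consistent with every daughter is *a.
This points to *tireka. Verify forward in each daughter:
Pashoish: *tireka > tirega > tirege  (by intervocalic voicing, vowel merger)
Femin: *tireka > tireko > tereko  (by vowel merger, pre-rhotic lowering)
*tireka is the unique common source.

*tireka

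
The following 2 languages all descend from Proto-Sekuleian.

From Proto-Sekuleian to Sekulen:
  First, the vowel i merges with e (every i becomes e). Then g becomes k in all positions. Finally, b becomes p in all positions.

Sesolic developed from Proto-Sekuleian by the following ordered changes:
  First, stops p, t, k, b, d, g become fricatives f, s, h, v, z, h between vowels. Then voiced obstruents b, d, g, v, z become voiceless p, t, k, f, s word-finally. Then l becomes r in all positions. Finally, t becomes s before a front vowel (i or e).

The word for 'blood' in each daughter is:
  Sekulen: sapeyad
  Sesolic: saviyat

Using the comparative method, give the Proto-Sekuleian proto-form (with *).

*sabiyad

Position 7: Sekulen has d, Sesolic has t. Sekulen preserves d here (none of its changes turn any other segment into d), so the proto-segment is *d.
Position 3: Sekulen has p, Sesolic has v. Taking the neighbouring segments as reconstructed: Sekulen p could go back to *p or *b; Sesolic v could go back to *b or *v — the one source consistent with every daughter is *b.
Verify the candidate proto-form against each daughter:
Sekulen: *sabiyad
  sabiyad → sabeyad   [vowel merger]
  sabeyad (rule 2 does not apply)
  sabeyad → sapeyad   [unconditioned shift]
  giving Sekulen sapeyad.
Sesolic: start from *sabiyad.
  rule 1 (intervocalic lenition): sabiyad → saviyad
  rule 2 (final devoicing): saviyad → saviyat
  rule 3: no change — saviyat
  rule 4: no change — saviyat
  ⇒ Sesolic saviyat
No other proto-form is consistent with every reflex, so the reconstruction is *sabiyad.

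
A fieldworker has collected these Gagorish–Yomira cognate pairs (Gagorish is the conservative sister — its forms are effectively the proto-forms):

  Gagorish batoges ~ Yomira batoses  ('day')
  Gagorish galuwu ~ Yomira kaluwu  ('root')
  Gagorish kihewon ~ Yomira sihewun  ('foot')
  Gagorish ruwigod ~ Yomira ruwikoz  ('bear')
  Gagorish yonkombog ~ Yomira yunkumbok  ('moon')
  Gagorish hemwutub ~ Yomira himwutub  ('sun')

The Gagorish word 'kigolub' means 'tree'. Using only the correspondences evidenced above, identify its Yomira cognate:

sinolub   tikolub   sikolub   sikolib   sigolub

sikolub

kihewon ~ sihewun — Gagorish k corresponds to Yomira s word-initially before a front vowel.
ruwigod ~ ruwikoz — Gagorish g corresponds to Yomira k between vowels (before a back vowel).
Applying these to Gagorish 'kigolub':
  kigolub → sigolub   (k→s word-initially before a front vowel)
  sigolub → sikolub   (g→k between vowels (before a back vowel))
So the Yomira cognate is 'sikolub'.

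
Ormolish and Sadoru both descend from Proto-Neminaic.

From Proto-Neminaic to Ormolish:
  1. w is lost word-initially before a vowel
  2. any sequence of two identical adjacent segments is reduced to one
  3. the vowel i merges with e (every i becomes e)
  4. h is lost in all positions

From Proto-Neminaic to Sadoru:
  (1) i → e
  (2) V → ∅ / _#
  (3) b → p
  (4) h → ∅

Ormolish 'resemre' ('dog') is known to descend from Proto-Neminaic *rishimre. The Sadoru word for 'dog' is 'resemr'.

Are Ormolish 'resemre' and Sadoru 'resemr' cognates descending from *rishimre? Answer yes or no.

Derive the expected Sadoru reflex of *rishimre:
Sadoru: *rishimre > reshemre > reshemr > resemr  (by vowel merger, apocope, h-loss)
Sadoru 'resemr' matches the regular reflex exactly, so the pair is cognate.

yes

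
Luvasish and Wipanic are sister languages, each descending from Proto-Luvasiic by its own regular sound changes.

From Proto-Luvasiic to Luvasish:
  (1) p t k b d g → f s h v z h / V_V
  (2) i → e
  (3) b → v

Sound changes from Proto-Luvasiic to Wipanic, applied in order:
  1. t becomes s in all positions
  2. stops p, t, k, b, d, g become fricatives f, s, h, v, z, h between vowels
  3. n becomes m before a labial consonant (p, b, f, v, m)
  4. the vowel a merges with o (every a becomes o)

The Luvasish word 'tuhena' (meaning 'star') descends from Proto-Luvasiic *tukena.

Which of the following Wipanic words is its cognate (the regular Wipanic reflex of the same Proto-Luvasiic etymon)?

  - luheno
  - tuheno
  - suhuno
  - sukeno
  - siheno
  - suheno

suheno

Wipanic: start from *tukena.
  rule 1 (unconditioned shift): tukena → sukena
  rule 2 (intervocalic lenition): sukena → suhena
  rule 3: no change — suhena
  rule 4 (vowel merger): suhena → suheno
  ⇒ Wipanic suheno
Among the options, 'suheno' alone shows every Wipanic change applied in order.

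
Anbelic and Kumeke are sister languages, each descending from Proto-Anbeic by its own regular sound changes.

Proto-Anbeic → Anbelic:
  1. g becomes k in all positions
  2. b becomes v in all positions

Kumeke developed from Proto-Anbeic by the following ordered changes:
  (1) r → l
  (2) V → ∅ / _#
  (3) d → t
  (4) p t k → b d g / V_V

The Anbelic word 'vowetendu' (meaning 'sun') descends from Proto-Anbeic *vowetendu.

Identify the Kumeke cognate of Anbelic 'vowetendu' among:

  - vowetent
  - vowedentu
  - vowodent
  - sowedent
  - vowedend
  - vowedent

Kumeke: start from *vowetendu.
  rule 1: no change — vowetendu
  rule 2 (apocope): vowetendu → vowetend
  rule 3 (unconditioned shift): vowetend → vowetent
  rule 4 (intervocalic voicing): vowetent → vowedent
  ⇒ Kumeke vowedent

vowedent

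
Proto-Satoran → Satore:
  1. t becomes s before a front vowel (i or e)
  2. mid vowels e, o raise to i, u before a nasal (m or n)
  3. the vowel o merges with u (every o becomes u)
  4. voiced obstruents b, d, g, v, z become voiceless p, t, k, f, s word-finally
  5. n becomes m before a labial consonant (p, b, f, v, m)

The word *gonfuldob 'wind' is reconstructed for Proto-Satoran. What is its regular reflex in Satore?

gumfuldup

Satore: *gonfuldob > gunfuldob > gunfuldub > gunfuldup > gumfuldup  (by pre-nasal raising, vowel merger, final devoicing, nasal place assimilation)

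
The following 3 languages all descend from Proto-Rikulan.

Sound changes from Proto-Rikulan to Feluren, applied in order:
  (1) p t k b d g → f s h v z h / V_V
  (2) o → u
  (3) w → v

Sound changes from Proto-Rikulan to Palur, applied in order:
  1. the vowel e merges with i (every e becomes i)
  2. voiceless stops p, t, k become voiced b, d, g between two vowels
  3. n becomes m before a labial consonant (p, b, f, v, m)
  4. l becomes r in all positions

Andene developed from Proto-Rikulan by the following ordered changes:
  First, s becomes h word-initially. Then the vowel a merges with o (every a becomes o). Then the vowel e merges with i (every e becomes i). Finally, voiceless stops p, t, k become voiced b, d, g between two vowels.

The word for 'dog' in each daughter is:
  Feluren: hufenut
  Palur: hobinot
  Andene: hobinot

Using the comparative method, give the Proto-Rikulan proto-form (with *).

*hopenot

Position 6: Feluren has u, Palur has o, Andene has o. Palur preserves o here (none of its changes turn any other segment into o), so the proto-segment is *o.
Position 2: Feluren has u, Palur has o, Andene has o. Palur preserves o here (none of its changes turn any other segment into o), so the proto-segment is *o.
Verify the candidate proto-form against each daughter:
Feluren: start from *hopenot.
  rule 1 (intervocalic lenition): hopenot → hofenot
  rule 2 (vowel merger): hofenot → hufenut
  rule 3: no change — hufenut
  ⇒ Feluren hufenut
Palur: start from *hopenot.
  rule 1 (vowel merger): hopenot → hopinot
  rule 2 (intervocalic voicing): hopinot → hobinot
  rule 3: no change — hobinot
  rule 4: no change — hobinot
  ⇒ Palur hobinot
Andene: *hopenot
  hopenot (rule 1 does not apply)
  hopenot (rule 2 does not apply)
  hopenot → hopinot   [vowel merger]
  hopinot → hobinot   [intervocalic voicing]
  giving Andene hobinot.
*hopenot is the unique common source.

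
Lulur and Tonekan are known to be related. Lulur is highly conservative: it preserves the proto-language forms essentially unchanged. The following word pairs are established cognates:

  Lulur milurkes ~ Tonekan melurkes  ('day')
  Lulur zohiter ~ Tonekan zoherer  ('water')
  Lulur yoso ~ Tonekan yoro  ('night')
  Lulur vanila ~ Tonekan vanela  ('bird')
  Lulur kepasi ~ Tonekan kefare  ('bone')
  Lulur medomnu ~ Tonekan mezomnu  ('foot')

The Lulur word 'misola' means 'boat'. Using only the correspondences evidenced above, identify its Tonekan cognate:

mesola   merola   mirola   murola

merola

milurkes ~ melurkes, zohiter ~ zoherer — Lulur i corresponds to Tonekan e after a consonant, before a consonant other than r, m, n, p, b, f, v.
yoso ~ yoro — Lulur s corresponds to Tonekan r between vowels (before a back vowel).
Applying these to Lulur 'misola':
  misola → mesola   (i→e after a consonant, before a consonant other than r, m, n, p, b, f, v)
  mesola → merola   (s→r between vowels (before a back vowel))
So the Tonekan cognate is 'merola'.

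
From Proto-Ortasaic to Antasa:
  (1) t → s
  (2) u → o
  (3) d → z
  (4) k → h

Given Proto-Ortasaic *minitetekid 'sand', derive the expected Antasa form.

Antasa: *minitetekid > minisesekid > minisesekiz > minisesehiz  (by unconditioned shift, unconditioned shift, unconditioned shift)

minisesehiz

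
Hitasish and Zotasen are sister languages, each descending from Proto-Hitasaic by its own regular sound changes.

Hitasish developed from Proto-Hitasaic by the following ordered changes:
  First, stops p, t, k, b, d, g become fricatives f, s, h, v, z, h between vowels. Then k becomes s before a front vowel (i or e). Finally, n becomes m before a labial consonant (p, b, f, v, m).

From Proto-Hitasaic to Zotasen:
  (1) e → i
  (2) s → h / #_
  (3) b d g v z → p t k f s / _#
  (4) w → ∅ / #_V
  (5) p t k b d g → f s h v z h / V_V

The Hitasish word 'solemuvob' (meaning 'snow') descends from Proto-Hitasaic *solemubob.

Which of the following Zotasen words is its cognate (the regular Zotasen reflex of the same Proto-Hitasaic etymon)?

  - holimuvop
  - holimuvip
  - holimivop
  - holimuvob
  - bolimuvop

holimuvop

Zotasen: *solemubob
  solemubob → solimubob   [vowel merger]
  solimubob → holimubob   [debuccalisation]
  holimubob → holimubop   [final devoicing]
  holimubop (rule 4 does not apply)
  holimubop → holimuvop   [intervocalic lenition]
  giving Zotasen holimuvop.
Among the options, 'holimuvop' alone shows every Zotasen change applied in order.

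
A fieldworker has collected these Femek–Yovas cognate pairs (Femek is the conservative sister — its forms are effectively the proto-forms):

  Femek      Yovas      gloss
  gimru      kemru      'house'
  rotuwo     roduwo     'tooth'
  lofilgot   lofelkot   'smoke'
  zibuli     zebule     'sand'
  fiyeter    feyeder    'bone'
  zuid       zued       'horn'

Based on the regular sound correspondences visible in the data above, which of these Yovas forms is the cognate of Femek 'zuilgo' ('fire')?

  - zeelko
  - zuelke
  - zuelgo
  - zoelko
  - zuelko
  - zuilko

zuelko

zuid ~ zued — Femek i corresponds to Yovas e after a vowel, before a consonant other than r, m, n, p, b, f, v.
lofilgot ~ lofelkot — Femek g corresponds to Yovas k after a consonant, before a back vowel.
Applying these to Femek 'zuilgo':
  zuilgo → zuelgo   (i→e after a vowel, before a consonant other than r, m, n, p, b, f, v)
  zuelgo → zuelko   (g→k after a consonant, before a back vowel)
So the Yovas cognate is 'zuelko'.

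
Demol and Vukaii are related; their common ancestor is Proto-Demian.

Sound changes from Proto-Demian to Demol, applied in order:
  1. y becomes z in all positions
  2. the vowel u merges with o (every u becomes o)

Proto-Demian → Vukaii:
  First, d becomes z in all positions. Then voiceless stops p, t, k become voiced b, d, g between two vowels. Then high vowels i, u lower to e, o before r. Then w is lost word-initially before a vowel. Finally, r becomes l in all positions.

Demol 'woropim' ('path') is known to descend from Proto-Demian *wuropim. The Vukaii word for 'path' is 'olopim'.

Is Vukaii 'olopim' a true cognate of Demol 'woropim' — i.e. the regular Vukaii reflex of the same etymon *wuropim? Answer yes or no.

no

Derive the expected Vukaii reflex of *wuropim:
Vukaii: *wuropim
  wuropim (rule 1 does not apply)
  wuropim → wurobim   [intervocalic voicing]
  wurobim → worobim   [pre-rhotic lowering]
  worobim → orobim   [glide loss]
  orobim → olobim   [unconditioned shift]
  giving Vukaii olobim.
The regular Vukaii reflex would be 'olobim', but the attested form is 'olopim'. The correspondence is irregular, so they are not cognates (the Vukaii form has a different source).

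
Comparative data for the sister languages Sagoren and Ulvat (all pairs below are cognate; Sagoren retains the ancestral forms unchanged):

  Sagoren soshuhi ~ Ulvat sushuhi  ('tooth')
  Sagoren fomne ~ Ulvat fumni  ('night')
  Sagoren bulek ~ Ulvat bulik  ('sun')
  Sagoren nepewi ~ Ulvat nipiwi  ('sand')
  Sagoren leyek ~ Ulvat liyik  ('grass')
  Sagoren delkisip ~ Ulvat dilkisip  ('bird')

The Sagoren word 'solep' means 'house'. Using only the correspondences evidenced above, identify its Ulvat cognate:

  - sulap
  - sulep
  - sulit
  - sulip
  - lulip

sulip

soshuhi ~ sushuhi — Sagoren o corresponds to Ulvat u after a consonant, before a consonant other than r, m, n, p, b, f, v.
nepewi ~ nipiwi — Sagoren e corresponds to Ulvat i after a consonant, before a labial obstruent.
Applying these to Sagoren 'solep':
  solep → sulep   (o→u after a consonant, before a consonant other than r, m, n, p, b, f, v)
  sulep → sulip   (e→i after a consonant, before a labial obstruent)
So the Ulvat cognate is 'sulip'.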